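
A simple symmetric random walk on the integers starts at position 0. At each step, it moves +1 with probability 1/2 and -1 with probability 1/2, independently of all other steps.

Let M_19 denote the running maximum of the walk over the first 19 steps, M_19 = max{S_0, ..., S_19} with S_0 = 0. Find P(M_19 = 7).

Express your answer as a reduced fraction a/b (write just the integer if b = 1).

Let M_19 = max(S_0,...,S_19). Use the reflection principle: for j ≥ 1, #{paths with M_19 ≥ j} = #{S_19 ≥ j} + #{S_19 ≥ j+1}.
By reflection, #{M_19 ≥ 7} = #{S_19 ≥ 7} + #{S_19 ≥ 8} = 43796 + 16664 = 60460.
#{M_19 ≥ 8} = #{S_19 ≥ 8} + #{S_19 ≥ 9} = 16664 + 16664 = 33328.
#{M_19 = 7} = 60460 - 33328 = 27132.
P(M_19 = 7) = 27132/524288 = 6783/131072

Answer: 6783/131072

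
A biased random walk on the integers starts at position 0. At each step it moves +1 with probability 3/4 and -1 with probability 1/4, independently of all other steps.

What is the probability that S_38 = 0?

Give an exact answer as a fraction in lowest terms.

Answer: 5135054769461249325/9444732965739290427392

Derivation:
To be at 0 after 38 steps: need exactly 19 steps of +1 and 19 of -1.
Number of such sequences: C(38,19) = 35345263800
Each has probability (3/4)^19 · (1/4)^19 = 1162261467/75557863725914323419136
P = 35345263800 · 1162261467/75557863725914323419136 = 5135054769461249325/9444732965739290427392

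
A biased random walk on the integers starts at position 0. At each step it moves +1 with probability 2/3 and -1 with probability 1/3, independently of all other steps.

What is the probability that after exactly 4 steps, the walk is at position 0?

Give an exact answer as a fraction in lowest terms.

Answer: 8/27

Derivation:
To be at 0 after 4 steps: need exactly 2 steps of +1 and 2 of -1.
Number of such sequences: C(4,2) = 6
Each has probability (2/3)^2 · (1/3)^2 = 4/81
P = 6 · 4/81 = 8/27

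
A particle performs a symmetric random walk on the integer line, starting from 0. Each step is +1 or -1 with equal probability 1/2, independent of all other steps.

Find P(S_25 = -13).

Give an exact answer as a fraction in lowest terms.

Answer: 44275/8388608

Derivation:
To reach position -13 after 25 steps: need 6 steps of +1 and 19 of -1.
Favorable paths: C(25,6) = 177100
Total paths: 2^25 = 33554432
P = 177100/33554432 = 44275/8388608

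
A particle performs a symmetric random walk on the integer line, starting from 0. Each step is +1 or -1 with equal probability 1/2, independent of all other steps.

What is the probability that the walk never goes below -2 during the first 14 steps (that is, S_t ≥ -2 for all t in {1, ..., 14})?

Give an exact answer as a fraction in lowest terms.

Let f(t,s) = #length-t paths at position s with S_1..S_t all ≥ -2.
f(t,s) = f(t-1,s-1) + f(t-1,s+1) for s ≥ -2; f(t,s) = 0 for s < -2.
t=0: f(0,0)=1
t=1: f(1,-1)=1 f(1,1)=1
t=2: f(2,-2)=1 f(2,0)=2 f(2,2)=1
t=3: f(3,-1)=3 f(3,1)=3 f(3,3)=1
t=4: f(4,-2)=3 f(4,0)=6 f(4,2)=4 f(4,4)=1
t=5: f(5,-1)=9 f(5,1)=10 f(5,3)=5 f(5,5)=1
t=6: f(6,-2)=9 f(6,0)=19 f(6,2)=15 f(6,4)=6 f(6,6)=1
t=7: f(7,-1)=28 f(7,1)=34 f(7,3)=21 f(7,5)=7 f(7,7)=1
t=8: f(8,-2)=28 f(8,0)=62 f(8,2)=55 f(8,4)=28 f(8,6)=8 f(8,8)=1
t=9: f(9,-1)=90 f(9,1)=117 f(9,3)=83 f(9,5)=36 f(9,7)=9 f(9,9)=1
t=10: f(10,-2)=90 f(10,0)=207 f(10,2)=200 f(10,4)=119 f(10,6)=45 f(10,8)=10 f(10,10)=1
t=11: f(11,-1)=297 f(11,1)=407 f(11,3)=319 f(11,5)=164 f(11,7)=55 f(11,9)=11 f(11,11)=1
t=12: f(12,-2)=297 f(12,0)=704 f(12,2)=726 f(12,4)=483 f(12,6)=219 f(12,8)=66 f(12,10)=12 f(12,12)=1
t=13: f(13,-1)=1001 f(13,1)=1430 f(13,3)=1209 f(13,5)=702 f(13,7)=285 f(13,9)=78 f(13,11)=13 f(13,13)=1
t=14: f(14,-2)=1001 f(14,0)=2431 f(14,2)=2639 f(14,4)=1911 f(14,6)=987 f(14,8)=363 f(14,10)=91 f(14,12)=14 f(14,14)=1
Σ_s f(14,s) = 9438
P = 9438/16384 = 4719/8192

Answer: 4719/8192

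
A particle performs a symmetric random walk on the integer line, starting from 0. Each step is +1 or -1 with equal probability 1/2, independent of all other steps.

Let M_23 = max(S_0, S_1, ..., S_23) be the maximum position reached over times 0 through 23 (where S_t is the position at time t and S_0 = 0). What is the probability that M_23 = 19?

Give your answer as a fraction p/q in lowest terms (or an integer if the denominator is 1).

Answer: 253/8388608

Derivation:
Let M_23 = max(S_0,...,S_23). Use the reflection principle: for j ≥ 1, #{paths with M_23 ≥ j} = #{S_23 ≥ j} + #{S_23 ≥ j+1}.
By reflection, #{M_23 ≥ 19} = #{S_23 ≥ 19} + #{S_23 ≥ 20} = 277 + 24 = 301.
#{M_23 ≥ 20} = #{S_23 ≥ 20} + #{S_23 ≥ 21} = 24 + 24 = 48.
#{M_23 = 19} = 301 - 48 = 253.
P(M_23 = 19) = 253/8388608 = 253/8388608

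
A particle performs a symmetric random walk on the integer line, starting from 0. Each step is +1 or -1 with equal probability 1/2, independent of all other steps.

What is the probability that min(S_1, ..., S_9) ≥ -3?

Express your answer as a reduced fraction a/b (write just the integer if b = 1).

Let f(t,s) = #length-t paths at position s with S_1..S_t all ≥ -3.
f(t,s) = f(t-1,s-1) + f(t-1,s+1) for s ≥ -3; f(t,s) = 0 for s < -3.
t=0: f(0,0)=1
t=1: f(1,-1)=1 f(1,1)=1
t=2: f(2,-2)=1 f(2,0)=2 f(2,2)=1
t=3: f(3,-3)=1 f(3,-1)=3 f(3,1)=3 f(3,3)=1
t=4: f(4,-2)=4 f(4,0)=6 f(4,2)=4 f(4,4)=1
t=5: f(5,-3)=4 f(5,-1)=10 f(5,1)=10 f(5,3)=5 f(5,5)=1
t=6: f(6,-2)=14 f(6,0)=20 f(6,2)=15 f(6,4)=6 f(6,6)=1
t=7: f(7,-3)=14 f(7,-1)=34 f(7,1)=35 f(7,3)=21 f(7,5)=7 f(7,7)=1
t=8: f(8,-2)=48 f(8,0)=69 f(8,2)=56 f(8,4)=28 f(8,6)=8 f(8,8)=1
t=9: f(9,-3)=48 f(9,-1)=117 f(9,1)=125 f(9,3)=84 f(9,5)=36 f(9,7)=9 f(9,9)=1
Σ_s f(9,s) = 420
P = 420/512 = 105/128

Answer: 105/128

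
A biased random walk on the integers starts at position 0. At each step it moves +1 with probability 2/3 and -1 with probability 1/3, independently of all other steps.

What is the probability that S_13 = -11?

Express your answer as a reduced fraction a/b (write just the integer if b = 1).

To reach position -11 after 13 steps: need 1 step of +1 and 12 steps of -1.
Number of such sequences: C(13,1) = 13
Each has probability (2/3)^1 · (1/3)^12 = 2/1594323
P = 13 · 2/1594323 = 26/1594323

Answer: 26/1594323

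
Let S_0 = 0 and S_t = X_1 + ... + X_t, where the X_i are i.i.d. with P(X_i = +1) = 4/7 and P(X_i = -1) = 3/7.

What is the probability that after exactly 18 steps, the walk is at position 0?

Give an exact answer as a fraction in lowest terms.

To be at 0 after 18 steps: need exactly 9 steps of +1 and 9 of -1.
Number of such sequences: C(18,9) = 48620
Each has probability (4/7)^9 · (3/7)^9 = 5159780352/1628413597910449
P = 48620 · 5159780352/1628413597910449 = 250868520714240/1628413597910449

Answer: 250868520714240/1628413597910449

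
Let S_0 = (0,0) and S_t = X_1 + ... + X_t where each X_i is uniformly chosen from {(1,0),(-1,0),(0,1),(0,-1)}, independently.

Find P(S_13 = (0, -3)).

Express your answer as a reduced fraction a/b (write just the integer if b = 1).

Answer: 1656369/67108864

Derivation:
Let h be the number of horizontal steps (so 13-h are vertical). To end at (0,-3) need (h+0)/2 right-steps and ((13-h)-3)/2 up-steps.
Sum over h with 0 ≤ h ≤ 10, h ≡ 0 (mod 2), 13-h ≡ 1 (mod 2):
h=0: C(13,0)·C(0,0)·C(13,5) = 1·1·1287 = 1287
h=2: C(13,2)·C(2,1)·C(11,4) = 78·2·330 = 51480
h=4: C(13,4)·C(4,2)·C(9,3) = 715·6·84 = 360360
h=6: C(13,6)·C(6,3)·C(7,2) = 1716·20·21 = 720720
h=8: C(13,8)·C(8,4)·C(5,1) = 1287·70·5 = 450450
h=10: C(13,10)·C(10,5)·C(3,0) = 286·252·1 = 72072
Total favorable: 1656369
Total paths: 4^13 = 67108864
P = 1656369/67108864 = 1656369/67108864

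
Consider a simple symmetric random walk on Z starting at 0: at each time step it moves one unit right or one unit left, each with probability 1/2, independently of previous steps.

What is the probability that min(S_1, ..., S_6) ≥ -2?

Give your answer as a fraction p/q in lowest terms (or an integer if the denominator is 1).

Let f(t,s) = #length-t paths at position s with S_1..S_t all ≥ -2.
f(t,s) = f(t-1,s-1) + f(t-1,s+1) for s ≥ -2; f(t,s) = 0 for s < -2.
t=0: f(0,0)=1
t=1: f(1,-1)=1 f(1,1)=1
t=2: f(2,-2)=1 f(2,0)=2 f(2,2)=1
t=3: f(3,-1)=3 f(3,1)=3 f(3,3)=1
t=4: f(4,-2)=3 f(4,0)=6 f(4,2)=4 f(4,4)=1
t=5: f(5,-1)=9 f(5,1)=10 f(5,3)=5 f(5,5)=1
t=6: f(6,-2)=9 f(6,0)=19 f(6,2)=15 f(6,4)=6 f(6,6)=1
Σ_s f(6,s) = 50
P = 50/64 = 25/32

Answer: 25/32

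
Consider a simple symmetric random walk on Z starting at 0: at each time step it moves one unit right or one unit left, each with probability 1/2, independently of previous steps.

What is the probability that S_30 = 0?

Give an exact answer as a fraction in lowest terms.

To reach position 0 after 30 steps: need 15 steps of +1 and 15 of -1.
Favorable paths: C(30,15) = 155117520
Total paths: 2^30 = 1073741824
P = 155117520/1073741824 = 9694845/67108864

Answer: 9694845/67108864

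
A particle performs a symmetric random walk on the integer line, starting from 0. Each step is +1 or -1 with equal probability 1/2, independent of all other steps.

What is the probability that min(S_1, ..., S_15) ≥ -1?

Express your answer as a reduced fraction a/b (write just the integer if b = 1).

Answer: 6435/16384

Derivation:
Let f(t,s) = #length-t paths at position s with S_1..S_t all ≥ -1.
f(t,s) = f(t-1,s-1) + f(t-1,s+1) for s ≥ -1; f(t,s) = 0 for s < -1.
t=0: f(0,0)=1
t=1: f(1,-1)=1 f(1,1)=1
t=2: f(2,0)=2 f(2,2)=1
t=3: f(3,-1)=2 f(3,1)=3 f(3,3)=1
t=4: f(4,0)=5 f(4,2)=4 f(4,4)=1
t=5: f(5,-1)=5 f(5,1)=9 f(5,3)=5 f(5,5)=1
t=6: f(6,0)=14 f(6,2)=14 f(6,4)=6 f(6,6)=1
t=7: f(7,-1)=14 f(7,1)=28 f(7,3)=20 f(7,5)=7 f(7,7)=1
t=8: f(8,0)=42 f(8,2)=48 f(8,4)=27 f(8,6)=8 f(8,8)=1
t=9: f(9,-1)=42 f(9,1)=90 f(9,3)=75 f(9,5)=35 f(9,7)=9 f(9,9)=1
t=10: f(10,0)=132 f(10,2)=165 f(10,4)=110 f(10,6)=44 f(10,8)=10 f(10,10)=1
t=11: f(11,-1)=132 f(11,1)=297 f(11,3)=275 f(11,5)=154 f(11,7)=54 f(11,9)=11 f(11,11)=1
t=12: f(12,0)=429 f(12,2)=572 f(12,4)=429 f(12,6)=208 f(12,8)=65 f(12,10)=12 f(12,12)=1
t=13: f(13,-1)=429 f(13,1)=1001 f(13,3)=1001 f(13,5)=637 f(13,7)=273 f(13,9)=77 f(13,11)=13 f(13,13)=1
t=14: f(14,0)=1430 f(14,2)=2002 f(14,4)=1638 f(14,6)=910 f(14,8)=350 f(14,10)=90 f(14,12)=14 f(14,14)=1
t=15: f(15,-1)=1430 f(15,1)=3432 f(15,3)=3640 f(15,5)=2548 f(15,7)=1260 f(15,9)=440 f(15,11)=104 f(15,13)=15 f(15,15)=1
Σ_s f(15,s) = 12870
P = 12870/32768 = 6435/16384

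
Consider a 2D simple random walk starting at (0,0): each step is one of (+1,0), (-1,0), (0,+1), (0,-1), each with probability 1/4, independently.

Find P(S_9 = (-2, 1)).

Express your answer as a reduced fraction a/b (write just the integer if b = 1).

Answer: 1323/32768

Derivation:
Let h be the number of horizontal steps (so 9-h are vertical). To end at (-2,1) need (h-2)/2 right-steps and ((9-h)+1)/2 up-steps.
Sum over h with 2 ≤ h ≤ 8, h ≡ 0 (mod 2), 9-h ≡ 1 (mod 2):
h=2: C(9,2)·C(2,0)·C(7,4) = 36·1·35 = 1260
h=4: C(9,4)·C(4,1)·C(5,3) = 126·4·10 = 5040
h=6: C(9,6)·C(6,2)·C(3,2) = 84·15·3 = 3780
h=8: C(9,8)·C(8,3)·C(1,1) = 9·56·1 = 504
Total favorable: 10584
Total paths: 4^9 = 262144
P = 10584/262144 = 1323/32768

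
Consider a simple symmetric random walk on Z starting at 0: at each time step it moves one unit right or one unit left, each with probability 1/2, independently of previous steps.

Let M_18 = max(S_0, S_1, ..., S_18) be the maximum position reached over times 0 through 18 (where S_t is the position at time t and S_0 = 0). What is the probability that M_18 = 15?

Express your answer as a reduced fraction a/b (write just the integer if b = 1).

Answer: 9/131072

Derivation:
Let M_18 = max(S_0,...,S_18). Use the reflection principle: for j ≥ 1, #{paths with M_18 ≥ j} = #{S_18 ≥ j} + #{S_18 ≥ j+1}.
By reflection, #{M_18 ≥ 15} = #{S_18 ≥ 15} + #{S_18 ≥ 16} = 19 + 19 = 38.
#{M_18 ≥ 16} = #{S_18 ≥ 16} + #{S_18 ≥ 17} = 19 + 1 = 20.
#{M_18 = 15} = 38 - 20 = 18.
P(M_18 = 15) = 18/262144 = 9/131072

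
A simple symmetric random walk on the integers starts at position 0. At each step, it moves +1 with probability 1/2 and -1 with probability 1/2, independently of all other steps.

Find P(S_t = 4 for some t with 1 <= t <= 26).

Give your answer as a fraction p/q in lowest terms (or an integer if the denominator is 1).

Count via complement. Let g(t,s) = #length-t paths at position s with S_1..S_t all ≠ 4.
g(t,s) = g(t-1,s-1) + g(t-1,s+1) for s ≠ 4; g(t,4) = 0.
t=0: g(0,0)=1
t=1: g(1,-1)=1 g(1,1)=1
t=2: g(2,-2)=1 g(2,0)=2 g(2,2)=1
t=3: g(3,-3)=1 g(3,-1)=3 g(3,1)=3 g(3,3)=1
t=4: g(4,-4)=1 g(4,-2)=4 g(4,0)=6 g(4,2)=4
t=5: g(5,-5)=1 g(5,-3)=5 g(5,-1)=10 g(5,1)=10 g(5,3)=4
t=6: g(6,-6)=1 g(6,-4)=6 g(6,-2)=15 g(6,0)=20 g(6,2)=14
t=7: g(7,-7)=1 g(7,-5)=7 g(7,-3)=21 g(7,-1)=35 g(7,1)=34 g(7,3)=14
t=8: g(8,-8)=1 g(8,-6)=8 g(8,-4)=28 g(8,-2)=56 g(8,0)=69 g(8,2)=48
t=9: g(9,-9)=1 g(9,-7)=9 g(9,-5)=36 g(9,-3)=84 g(9,-1)=125 g(9,1)=117 g(9,3)=48
t=10: g(10,-10)=1 g(10,-8)=10 g(10,-6)=45 g(10,-4)=120 g(10,-2)=209 g(10,0)=242 g(10,2)=165
t=11: g(11,-11)=1 g(11,-9)=11 g(11,-7)=55 g(11,-5)=165 g(11,-3)=329 g(11,-1)=451 g(11,1)=407 g(11,3)=165
t=12: g(12,-12)=1 g(12,-10)=12 g(12,-8)=66 g(12,-6)=220 g(12,-4)=494 g(12,-2)=780 g(12,0)=858 g(12,2)=572
t=13: g(13,-13)=1 g(13,-11)=13 g(13,-9)=78 g(13,-7)=286 g(13,-5)=714 g(13,-3)=1274 g(13,-1)=1638 g(13,1)=1430 g(13,3)=572
t=14: g(14,-14)=1 g(14,-12)=14 g(14,-10)=91 g(14,-8)=364 g(14,-6)=1000 g(14,-4)=1988 g(14,-2)=2912 g(14,0)=3068 g(14,2)=2002
t=15: g(15,-15)=1 g(15,-13)=15 g(15,-11)=105 g(15,-9)=455 g(15,-7)=1364 g(15,-5)=2988 g(15,-3)=4900 g(15,-1)=5980 g(15,1)=5070 g(15,3)=2002
t=16: g(16,-16)=1 g(16,-14)=16 g(16,-12)=120 g(16,-10)=560 g(16,-8)=1819 g(16,-6)=4352 g(16,-4)=7888 g(16,-2)=10880 g(16,0)=11050 g(16,2)=7072
t=17: g(17,-17)=1 g(17,-15)=17 g(17,-13)=136 g(17,-11)=680 g(17,-9)=2379 g(17,-7)=6171 g(17,-5)=12240 g(17,-3)=18768 g(17,-1)=21930 g(17,1)=18122 g(17,3)=7072
t=18: g(18,-18)=1 g(18,-16)=18 g(18,-14)=153 g(18,-12)=816 g(18,-10)=3059 g(18,-8)=8550 g(18,-6)=18411 g(18,-4)=31008 g(18,-2)=40698 g(18,0)=40052 g(18,2)=25194
t=19: g(19,-19)=1 g(19,-17)=19 g(19,-15)=171 g(19,-13)=969 g(19,-11)=3875 g(19,-9)=11609 g(19,-7)=26961 g(19,-5)=49419 g(19,-3)=71706 g(19,-1)=80750 g(19,1)=65246 g(19,3)=25194
t=20: g(20,-20)=1 g(20,-18)=20 g(20,-16)=190 g(20,-14)=1140 g(20,-12)=4844 g(20,-10)=15484 g(20,-8)=38570 g(20,-6)=76380 g(20,-4)=121125 g(20,-2)=152456 g(20,0)=145996 g(20,2)=90440
t=21: g(21,-21)=1 g(21,-19)=21 g(21,-17)=210 g(21,-15)=1330 g(21,-13)=5984 g(21,-11)=20328 g(21,-9)=54054 g(21,-7)=114950 g(21,-5)=197505 g(21,-3)=273581 g(21,-1)=298452 g(21,1)=236436 g(21,3)=90440
t=22: g(22,-22)=1 g(22,-20)=22 g(22,-18)=231 g(22,-16)=1540 g(22,-14)=7314 g(22,-12)=26312 g(22,-10)=74382 g(22,-8)=169004 g(22,-6)=312455 g(22,-4)=471086 g(22,-2)=572033 g(22,0)=534888 g(22,2)=326876
t=23: g(23,-23)=1 g(23,-21)=23 g(23,-19)=253 g(23,-17)=1771 g(23,-15)=8854 g(23,-13)=33626 g(23,-11)=100694 g(23,-9)=243386 g(23,-7)=481459 g(23,-5)=783541 g(23,-3)=1043119 g(23,-1)=1106921 g(23,1)=861764 g(23,3)=326876
t=24: g(24,-24)=1 g(24,-22)=24 g(24,-20)=276 g(24,-18)=2024 g(24,-16)=10625 g(24,-14)=42480 g(24,-12)=134320 g(24,-10)=344080 g(24,-8)=724845 g(24,-6)=1265000 g(24,-4)=1826660 g(24,-2)=2150040 g(24,0)=1968685 g(24,2)=1188640
t=25: g(25,-25)=1 g(25,-23)=25 g(25,-21)=300 g(25,-19)=2300 g(25,-17)=12649 g(25,-15)=53105 g(25,-13)=176800 g(25,-11)=478400 g(25,-9)=1068925 g(25,-7)=1989845 g(25,-5)=3091660 g(25,-3)=3976700 g(25,-1)=4118725 g(25,1)=3157325 g(25,3)=1188640
t=26: g(26,-26)=1 g(26,-24)=26 g(26,-22)=325 g(26,-20)=2600 g(26,-18)=14949 g(26,-16)=65754 g(26,-14)=229905 g(26,-12)=655200 g(26,-10)=1547325 g(26,-8)=3058770 g(26,-6)=5081505 g(26,-4)=7068360 g(26,-2)=8095425 g(26,0)=7276050 g(26,2)=4345965
Paths never hitting 4: Σ_s g(26,s) = 37442160
Paths hitting 4: 2^26 - 37442160 = 29666704
P = 29666704/67108864 = 1854169/4194304

Answer: 1854169/4194304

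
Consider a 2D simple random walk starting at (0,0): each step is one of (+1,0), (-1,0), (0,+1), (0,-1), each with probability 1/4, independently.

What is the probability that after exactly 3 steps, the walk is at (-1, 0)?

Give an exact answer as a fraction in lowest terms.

Answer: 9/64

Derivation:
Let h be the number of horizontal steps (so 3-h are vertical). To end at (-1,0) need (h-1)/2 right-steps and ((3-h)+0)/2 up-steps.
Sum over h with 1 ≤ h ≤ 3, h ≡ 1 (mod 2), 3-h ≡ 0 (mod 2):
h=1: C(3,1)·C(1,0)·C(2,1) = 3·1·2 = 6
h=3: C(3,3)·C(3,1)·C(0,0) = 1·3·1 = 3
Total favorable: 9
Total paths: 4^3 = 64
P = 9/64 = 9/64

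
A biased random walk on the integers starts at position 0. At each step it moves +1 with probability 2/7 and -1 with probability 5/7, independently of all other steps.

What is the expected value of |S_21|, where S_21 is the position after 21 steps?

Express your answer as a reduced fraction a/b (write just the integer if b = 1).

Answer: 103353702218360463/11398895185373143

Derivation:
S_21 takes values m ≡ 1 (mod 2) with |m| ≤ 21; P(S_21=m) = C(21,(21+m)/2) · (2/7)^((21+m)/2) · (5/7)^((21-m)/2).
Distribution: P(S=-21)=476837158203125/558545864083284007, P(S=-19)=572204589843750/79792266297612001, P(S=-17)=2288818359375000/79792266297612001, P(S=-15)=5798339843750000/79792266297612001, P(S=-13)=10437011718750000/79792266297612001, P(S=-11)=14194335937500000/79792266297612001, P(S=-9)=15140625000000000/79792266297612001, P(S=-7)=90843750000000000/558545864083284007, P(S=-5)=9084375000000000/79792266297612001, P(S=-3)=5248750000000000/79792266297612001, P(S=-1)=2519400000000000/79792266297612001, P(S=1)=1007760000000000/79792266297612001, P(S=3)=335920000000000/79792266297612001, P(S=5)=93024000000000/79792266297612001, P(S=7)=148838400000000/558545864083284007, P(S=9)=3969024000000/79792266297612001, P(S=11)=595353600000/79792266297612001, P(S=13)=70041600000/79792266297612001, P(S=15)=6225920000/79792266297612001, P(S=17)=393216000/79792266297612001, P(S=19)=15728640/79792266297612001, P(S=21)=2097152/558545864083284007
E[|S_21|] = Σ_m |m|·P(S_21=m) = 103353702218360463/11398895185373143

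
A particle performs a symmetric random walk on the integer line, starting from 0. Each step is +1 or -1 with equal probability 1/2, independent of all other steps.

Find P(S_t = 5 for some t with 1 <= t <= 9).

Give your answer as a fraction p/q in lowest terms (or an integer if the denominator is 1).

Answer: 7/64

Derivation:
Count via complement. Let g(t,s) = #length-t paths at position s with S_1..S_t all ≠ 5.
g(t,s) = g(t-1,s-1) + g(t-1,s+1) for s ≠ 5; g(t,5) = 0.
t=0: g(0,0)=1
t=1: g(1,-1)=1 g(1,1)=1
t=2: g(2,-2)=1 g(2,0)=2 g(2,2)=1
t=3: g(3,-3)=1 g(3,-1)=3 g(3,1)=3 g(3,3)=1
t=4: g(4,-4)=1 g(4,-2)=4 g(4,0)=6 g(4,2)=4 g(4,4)=1
t=5: g(5,-5)=1 g(5,-3)=5 g(5,-1)=10 g(5,1)=10 g(5,3)=5
t=6: g(6,-6)=1 g(6,-4)=6 g(6,-2)=15 g(6,0)=20 g(6,2)=15 g(6,4)=5
t=7: g(7,-7)=1 g(7,-5)=7 g(7,-3)=21 g(7,-1)=35 g(7,1)=35 g(7,3)=20
t=8: g(8,-8)=1 g(8,-6)=8 g(8,-4)=28 g(8,-2)=56 g(8,0)=70 g(8,2)=55 g(8,4)=20
t=9: g(9,-9)=1 g(9,-7)=9 g(9,-5)=36 g(9,-3)=84 g(9,-1)=126 g(9,1)=125 g(9,3)=75
Paths never hitting 5: Σ_s g(9,s) = 456
Paths hitting 5: 2^9 - 456 = 56
P = 56/512 = 7/64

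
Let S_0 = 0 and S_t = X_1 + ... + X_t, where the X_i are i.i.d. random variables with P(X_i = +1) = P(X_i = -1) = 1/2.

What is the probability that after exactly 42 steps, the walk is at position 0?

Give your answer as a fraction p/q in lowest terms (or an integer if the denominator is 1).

To return to 0 after 42 steps: need exactly 21 steps of +1 and 21 of -1.
Favorable paths: C(42,21) = 538257874440
Total paths: 2^42 = 4398046511104
P = 538257874440/4398046511104 = 67282234305/549755813888

Answer: 67282234305/549755813888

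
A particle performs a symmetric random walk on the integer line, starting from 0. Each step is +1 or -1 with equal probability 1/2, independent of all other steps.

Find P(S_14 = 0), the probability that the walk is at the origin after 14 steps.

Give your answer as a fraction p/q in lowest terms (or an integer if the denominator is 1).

Answer: 429/2048

Derivation:
To return to 0 after 14 steps: need exactly 7 steps of +1 and 7 of -1.
Favorable paths: C(14,7) = 3432
Total paths: 2^14 = 16384
P = 3432/16384 = 429/2048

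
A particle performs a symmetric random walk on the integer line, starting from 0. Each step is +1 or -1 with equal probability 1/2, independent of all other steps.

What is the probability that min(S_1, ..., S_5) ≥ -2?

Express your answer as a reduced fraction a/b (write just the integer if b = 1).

Answer: 25/32

Derivation:
Let f(t,s) = #length-t paths at position s with S_1..S_t all ≥ -2.
f(t,s) = f(t-1,s-1) + f(t-1,s+1) for s ≥ -2; f(t,s) = 0 for s < -2.
t=0: f(0,0)=1
t=1: f(1,-1)=1 f(1,1)=1
t=2: f(2,-2)=1 f(2,0)=2 f(2,2)=1
t=3: f(3,-1)=3 f(3,1)=3 f(3,3)=1
t=4: f(4,-2)=3 f(4,0)=6 f(4,2)=4 f(4,4)=1
t=5: f(5,-1)=9 f(5,1)=10 f(5,3)=5 f(5,5)=1
Σ_s f(5,s) = 25
P = 25/32 = 25/32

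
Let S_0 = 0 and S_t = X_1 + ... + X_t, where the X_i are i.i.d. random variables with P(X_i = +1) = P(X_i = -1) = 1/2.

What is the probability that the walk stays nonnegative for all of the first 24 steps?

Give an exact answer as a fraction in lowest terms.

Answer: 676039/4194304

Derivation:
Let f(t,s) = #length-t paths at position s with S_1..S_t all ≥ 0.
f(t,s) = f(t-1,s-1) + f(t-1,s+1) for s ≥ 0; f(t,s) = 0 for s < 0.
t=0: f(0,0)=1
t=1: f(1,1)=1
t=2: f(2,0)=1 f(2,2)=1
t=3: f(3,1)=2 f(3,3)=1
t=4: f(4,0)=2 f(4,2)=3 f(4,4)=1
t=5: f(5,1)=5 f(5,3)=4 f(5,5)=1
t=6: f(6,0)=5 f(6,2)=9 f(6,4)=5 f(6,6)=1
t=7: f(7,1)=14 f(7,3)=14 f(7,5)=6 f(7,7)=1
t=8: f(8,0)=14 f(8,2)=28 f(8,4)=20 f(8,6)=7 f(8,8)=1
t=9: f(9,1)=42 f(9,3)=48 f(9,5)=27 f(9,7)=8 f(9,9)=1
t=10: f(10,0)=42 f(10,2)=90 f(10,4)=75 f(10,6)=35 f(10,8)=9 f(10,10)=1
t=11: f(11,1)=132 f(11,3)=165 f(11,5)=110 f(11,7)=44 f(11,9)=10 f(11,11)=1
t=12: f(12,0)=132 f(12,2)=297 f(12,4)=275 f(12,6)=154 f(12,8)=54 f(12,10)=11 f(12,12)=1
t=13: f(13,1)=429 f(13,3)=572 f(13,5)=429 f(13,7)=208 f(13,9)=65 f(13,11)=12 f(13,13)=1
t=14: f(14,0)=429 f(14,2)=1001 f(14,4)=1001 f(14,6)=637 f(14,8)=273 f(14,10)=77 f(14,12)=13 f(14,14)=1
t=15: f(15,1)=1430 f(15,3)=2002 f(15,5)=1638 f(15,7)=910 f(15,9)=350 f(15,11)=90 f(15,13)=14 f(15,15)=1
t=16: f(16,0)=1430 f(16,2)=3432 f(16,4)=3640 f(16,6)=2548 f(16,8)=1260 f(16,10)=440 f(16,12)=104 f(16,14)=15 f(16,16)=1
t=17: f(17,1)=4862 f(17,3)=7072 f(17,5)=6188 f(17,7)=3808 f(17,9)=1700 f(17,11)=544 f(17,13)=119 f(17,15)=16 f(17,17)=1
t=18: f(18,0)=4862 f(18,2)=11934 f(18,4)=13260 f(18,6)=9996 f(18,8)=5508 f(18,10)=2244 f(18,12)=663 f(18,14)=135 f(18,16)=17 f(18,18)=1
t=19: f(19,1)=16796 f(19,3)=25194 f(19,5)=23256 f(19,7)=15504 f(19,9)=7752 f(19,11)=2907 f(19,13)=798 f(19,15)=152 f(19,17)=18 f(19,19)=1
t=20: f(20,0)=16796 f(20,2)=41990 f(20,4)=48450 f(20,6)=38760 f(20,8)=23256 f(20,10)=10659 f(20,12)=3705 f(20,14)=950 f(20,16)=170 f(20,18)=19 f(20,20)=1
t=21: f(21,1)=58786 f(21,3)=90440 f(21,5)=87210 f(21,7)=62016 f(21,9)=33915 f(21,11)=14364 f(21,13)=4655 f(21,15)=1120 f(21,17)=189 f(21,19)=20 f(21,21)=1
t=22: f(22,0)=58786 f(22,2)=149226 f(22,4)=177650 f(22,6)=149226 f(22,8)=95931 f(22,10)=48279 f(22,12)=19019 f(22,14)=5775 f(22,16)=1309 f(22,18)=209 f(22,20)=21 f(22,22)=1
t=23: f(23,1)=208012 f(23,3)=326876 f(23,5)=326876 f(23,7)=245157 f(23,9)=144210 f(23,11)=67298 f(23,13)=24794 f(23,15)=7084 f(23,17)=1518 f(23,19)=230 f(23,21)=22 f(23,23)=1
t=24: f(24,0)=208012 f(24,2)=534888 f(24,4)=653752 f(24,6)=572033 f(24,8)=389367 f(24,10)=211508 f(24,12)=92092 f(24,14)=31878 f(24,16)=8602 f(24,18)=1748 f(24,20)=252 f(24,22)=23 f(24,24)=1
Σ_s f(24,s) = 2704156
P = 2704156/16777216 = 676039/4194304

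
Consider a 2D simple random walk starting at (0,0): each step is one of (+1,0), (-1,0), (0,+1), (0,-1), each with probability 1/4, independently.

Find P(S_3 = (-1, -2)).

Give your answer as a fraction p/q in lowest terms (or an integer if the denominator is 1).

Answer: 3/64

Derivation:
Let h be the number of horizontal steps (so 3-h are vertical). To end at (-1,-2) need (h-1)/2 right-steps and ((3-h)-2)/2 up-steps.
Sum over h with 1 ≤ h ≤ 1, h ≡ 1 (mod 2), 3-h ≡ 0 (mod 2):
h=1: C(3,1)·C(1,0)·C(2,0) = 3·1·1 = 3
Total favorable: 3
Total paths: 4^3 = 64
P = 3/64 = 3/64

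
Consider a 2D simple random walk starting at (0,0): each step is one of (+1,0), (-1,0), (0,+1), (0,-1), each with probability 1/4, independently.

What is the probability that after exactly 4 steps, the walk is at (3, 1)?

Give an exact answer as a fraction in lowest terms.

Let h be the number of horizontal steps (so 4-h are vertical). To end at (3,1) need (h+3)/2 right-steps and ((4-h)+1)/2 up-steps.
Sum over h with 3 ≤ h ≤ 3, h ≡ 1 (mod 2), 4-h ≡ 1 (mod 2):
h=3: C(4,3)·C(3,3)·C(1,1) = 4·1·1 = 4
Total favorable: 4
Total paths: 4^4 = 256
P = 4/256 = 1/64

Answer: 1/64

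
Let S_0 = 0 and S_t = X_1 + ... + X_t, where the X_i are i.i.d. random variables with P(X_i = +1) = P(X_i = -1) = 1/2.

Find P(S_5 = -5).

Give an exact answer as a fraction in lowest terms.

To reach position -5 after 5 steps: need 0 steps of +1 and 5 of -1.
Favorable paths: C(5,0) = 1
Total paths: 2^5 = 32
P = 1/32 = 1/32

Answer: 1/32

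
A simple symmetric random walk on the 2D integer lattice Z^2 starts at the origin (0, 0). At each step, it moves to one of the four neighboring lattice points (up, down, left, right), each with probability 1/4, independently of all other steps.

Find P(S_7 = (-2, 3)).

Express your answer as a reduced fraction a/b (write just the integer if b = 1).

Answer: 245/16384

Derivation:
Let h be the number of horizontal steps (so 7-h are vertical). To end at (-2,3) need (h-2)/2 right-steps and ((7-h)+3)/2 up-steps.
Sum over h with 2 ≤ h ≤ 4, h ≡ 0 (mod 2), 7-h ≡ 1 (mod 2):
h=2: C(7,2)·C(2,0)·C(5,4) = 21·1·5 = 105
h=4: C(7,4)·C(4,1)·C(3,3) = 35·4·1 = 140
Total favorable: 245
Total paths: 4^7 = 16384
P = 245/16384 = 245/16384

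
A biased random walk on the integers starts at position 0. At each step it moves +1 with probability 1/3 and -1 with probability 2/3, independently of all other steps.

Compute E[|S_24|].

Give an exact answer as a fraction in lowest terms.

S_24 takes values m ≡ 0 (mod 2) with |m| ≤ 24; P(S_24=m) = C(24,(24+m)/2) · (1/3)^((24+m)/2) · (2/3)^((24-m)/2).
Distribution: P(S=-24)=16777216/282429536481, P(S=-22)=67108864/94143178827, P(S=-20)=385875968/94143178827, P(S=-18)=4244635648/282429536481, P(S=-16)=3714056192/94143178827, P(S=-14)=7428112384/94143178827, P(S=-12)=35283533824/282429536481, P(S=-10)=5040504832/31381059609, P(S=-8)=5355536384/31381059609, P(S=-6)=42844291072/282429536481, P(S=-4)=10711072768/94143178827, P(S=-2)=6816137216/94143178827, P(S=0)=11076222976/282429536481, P(S=2)=1704034304/94143178827, P(S=4)=669442048/94143178827, P(S=6)=669442048/282429536481, P(S=8)=20920064/31381059609, P(S=10)=4922368/31381059609, P(S=12)=8614144/282429536481, P(S=14)=453376/94143178827, P(S=16)=56672/94143178827, P(S=18)=16192/282429536481, P(S=20)=368/94143178827, P(S=22)=16/94143178827, P(S=24)=1/282429536481
E[|S_24|] = Σ_m |m|·P(S_24=m) = 769378008488/94143178827

Answer: 769378008488/94143178827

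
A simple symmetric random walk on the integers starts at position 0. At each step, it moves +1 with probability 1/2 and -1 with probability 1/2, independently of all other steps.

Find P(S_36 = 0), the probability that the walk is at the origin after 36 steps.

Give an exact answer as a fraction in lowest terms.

Answer: 2268783825/17179869184

Derivation:
To return to 0 after 36 steps: need exactly 18 steps of +1 and 18 of -1.
Favorable paths: C(36,18) = 9075135300
Total paths: 2^36 = 68719476736
P = 9075135300/68719476736 = 2268783825/17179869184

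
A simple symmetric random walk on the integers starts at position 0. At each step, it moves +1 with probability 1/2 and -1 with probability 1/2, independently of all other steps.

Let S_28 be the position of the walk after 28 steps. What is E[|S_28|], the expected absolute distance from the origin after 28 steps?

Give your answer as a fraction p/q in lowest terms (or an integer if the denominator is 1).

S_28 takes values m ≡ 0 (mod 2) with |m| ≤ 28; P(S_28=m) = C(28,(28+m)/2)/2^28.
Total paths: 2^28 = 268435456
Distribution: P(S=-28)=1/268435456, P(S=-26)=28/268435456, P(S=-24)=378/268435456, P(S=-22)=3276/268435456, P(S=-20)=20475/268435456, P(S=-18)=98280/268435456, P(S=-16)=376740/268435456, P(S=-14)=1184040/268435456, P(S=-12)=3108105/268435456, P(S=-10)=6906900/268435456, P(S=-8)=13123110/268435456, P(S=-6)=21474180/268435456, P(S=-4)=30421755/268435456, P(S=-2)=37442160/268435456, P(S=0)=40116600/268435456, P(S=2)=37442160/268435456, P(S=4)=30421755/268435456, P(S=6)=21474180/268435456, P(S=8)=13123110/268435456, P(S=10)=6906900/268435456, P(S=12)=3108105/268435456, P(S=14)=1184040/268435456, P(S=16)=376740/268435456, P(S=18)=98280/268435456, P(S=20)=20475/268435456, P(S=22)=3276/268435456, P(S=24)=378/268435456, P(S=26)=28/268435456, P(S=28)=1/268435456
E[|S_28|] = Σ_m |m|·P(S_28=m) = 1123264800/268435456 = 35102025/8388608

Answer: 35102025/8388608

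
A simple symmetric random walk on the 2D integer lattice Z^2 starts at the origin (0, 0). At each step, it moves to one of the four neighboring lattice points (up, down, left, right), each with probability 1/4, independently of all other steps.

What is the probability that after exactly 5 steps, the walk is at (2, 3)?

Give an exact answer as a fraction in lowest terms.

Answer: 5/512

Derivation:
Let h be the number of horizontal steps (so 5-h are vertical). To end at (2,3) need (h+2)/2 right-steps and ((5-h)+3)/2 up-steps.
Sum over h with 2 ≤ h ≤ 2, h ≡ 0 (mod 2), 5-h ≡ 1 (mod 2):
h=2: C(5,2)·C(2,2)·C(3,3) = 10·1·1 = 10
Total favorable: 10
Total paths: 4^5 = 1024
P = 10/1024 = 5/512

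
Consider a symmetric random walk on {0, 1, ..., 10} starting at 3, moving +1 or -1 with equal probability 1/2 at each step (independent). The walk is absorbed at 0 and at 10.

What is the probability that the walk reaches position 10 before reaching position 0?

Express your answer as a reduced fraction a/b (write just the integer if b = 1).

Symmetric walk (p = 1/2): the harmonic-function argument gives P(hit 10 before 0 | start at 3) = a/N.
P = 3/10 = 3/10

Answer: 3/10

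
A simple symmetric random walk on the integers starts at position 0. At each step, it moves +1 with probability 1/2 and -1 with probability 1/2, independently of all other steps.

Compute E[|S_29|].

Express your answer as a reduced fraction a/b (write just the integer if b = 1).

S_29 takes values m ≡ 1 (mod 2) with |m| ≤ 29; P(S_29=m) = C(29,(29+m)/2)/2^29.
Total paths: 2^29 = 536870912
Distribution: P(S=-29)=1/536870912, P(S=-27)=29/536870912, P(S=-25)=406/536870912, P(S=-23)=3654/536870912, P(S=-21)=23751/536870912, P(S=-19)=118755/536870912, P(S=-17)=475020/536870912, P(S=-15)=1560780/536870912, P(S=-13)=4292145/536870912, P(S=-11)=10015005/536870912, P(S=-9)=20030010/536870912, P(S=-7)=34597290/536870912, P(S=-5)=51895935/536870912, P(S=-3)=67863915/536870912, P(S=-1)=77558760/536870912, P(S=1)=77558760/536870912, P(S=3)=67863915/536870912, P(S=5)=51895935/536870912, P(S=7)=34597290/536870912, P(S=9)=20030010/536870912, P(S=11)=10015005/536870912, P(S=13)=4292145/536870912, P(S=15)=1560780/536870912, P(S=17)=475020/536870912, P(S=19)=118755/536870912, P(S=21)=23751/536870912, P(S=23)=3654/536870912, P(S=25)=406/536870912, P(S=27)=29/536870912, P(S=29)=1/536870912
E[|S_29|] = Σ_m |m|·P(S_29=m) = 2326762800/536870912 = 145422675/33554432

Answer: 145422675/33554432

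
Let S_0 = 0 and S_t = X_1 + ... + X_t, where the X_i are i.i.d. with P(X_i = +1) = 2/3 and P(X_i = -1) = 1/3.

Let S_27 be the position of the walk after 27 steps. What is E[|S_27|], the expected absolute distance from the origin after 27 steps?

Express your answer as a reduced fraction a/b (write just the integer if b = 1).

S_27 takes values m ≡ 1 (mod 2) with |m| ≤ 27; P(S_27=m) = C(27,(27+m)/2) · (2/3)^((27+m)/2) · (1/3)^((27-m)/2).
Distribution: P(S=-27)=1/7625597484987, P(S=-25)=2/282429536481, P(S=-23)=52/282429536481, P(S=-21)=2600/847288609443, P(S=-19)=10400/282429536481, P(S=-17)=95680/282429536481, P(S=-15)=2104960/847288609443, P(S=-13)=4209920/282429536481, P(S=-11)=21049600/282429536481, P(S=-9)=799884800/2541865828329, P(S=-7)=319953920/282429536481, P(S=-5)=988948480/282429536481, P(S=-3)=7911587840/847288609443, P(S=-1)=6085836800/282429536481, P(S=1)=12171673600/282429536481, P(S=3)=63292702720/847288609443, P(S=5)=31646351360/282429536481, P(S=7)=40954101760/282429536481, P(S=9)=409541017600/2541865828329, P(S=11)=43109580800/282429536481, P(S=13)=34487664640/282429536481, P(S=15)=68975329280/847288609443, P(S=17)=12540968960/282429536481, P(S=19)=5452595200/282429536481, P(S=21)=5452595200/847288609443, P(S=23)=436207616/282429536481, P(S=25)=67108864/282429536481, P(S=27)=134217728/7625597484987
E[|S_27|] = Σ_m |m|·P(S_27=m) = 862142190941/94143178827

Answer: 862142190941/94143178827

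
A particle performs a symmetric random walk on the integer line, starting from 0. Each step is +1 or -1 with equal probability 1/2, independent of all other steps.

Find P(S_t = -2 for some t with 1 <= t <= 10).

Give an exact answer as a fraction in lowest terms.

Answer: 281/512

Derivation:
Count via complement. Let g(t,s) = #length-t paths at position s with S_1..S_t all ≠ -2.
g(t,s) = g(t-1,s-1) + g(t-1,s+1) for s ≠ -2; g(t,-2) = 0.
t=0: g(0,0)=1
t=1: g(1,-1)=1 g(1,1)=1
t=2: g(2,0)=2 g(2,2)=1
t=3: g(3,-1)=2 g(3,1)=3 g(3,3)=1
t=4: g(4,0)=5 g(4,2)=4 g(4,4)=1
t=5: g(5,-1)=5 g(5,1)=9 g(5,3)=5 g(5,5)=1
t=6: g(6,0)=14 g(6,2)=14 g(6,4)=6 g(6,6)=1
t=7: g(7,-1)=14 g(7,1)=28 g(7,3)=20 g(7,5)=7 g(7,7)=1
t=8: g(8,0)=42 g(8,2)=48 g(8,4)=27 g(8,6)=8 g(8,8)=1
t=9: g(9,-1)=42 g(9,1)=90 g(9,3)=75 g(9,5)=35 g(9,7)=9 g(9,9)=1
t=10: g(10,0)=132 g(10,2)=165 g(10,4)=110 g(10,6)=44 g(10,8)=10 g(10,10)=1
Paths never hitting -2: Σ_s g(10,s) = 462
Paths hitting -2: 2^10 - 462 = 562
P = 562/1024 = 281/512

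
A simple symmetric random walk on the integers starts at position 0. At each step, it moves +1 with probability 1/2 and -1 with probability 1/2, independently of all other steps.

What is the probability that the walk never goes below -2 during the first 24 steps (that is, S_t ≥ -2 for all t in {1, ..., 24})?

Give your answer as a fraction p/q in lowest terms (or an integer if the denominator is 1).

Answer: 1924111/4194304

Derivation:
Let f(t,s) = #length-t paths at position s with S_1..S_t all ≥ -2.
f(t,s) = f(t-1,s-1) + f(t-1,s+1) for s ≥ -2; f(t,s) = 0 for s < -2.
t=0: f(0,0)=1
t=1: f(1,-1)=1 f(1,1)=1
t=2: f(2,-2)=1 f(2,0)=2 f(2,2)=1
t=3: f(3,-1)=3 f(3,1)=3 f(3,3)=1
t=4: f(4,-2)=3 f(4,0)=6 f(4,2)=4 f(4,4)=1
t=5: f(5,-1)=9 f(5,1)=10 f(5,3)=5 f(5,5)=1
t=6: f(6,-2)=9 f(6,0)=19 f(6,2)=15 f(6,4)=6 f(6,6)=1
t=7: f(7,-1)=28 f(7,1)=34 f(7,3)=21 f(7,5)=7 f(7,7)=1
t=8: f(8,-2)=28 f(8,0)=62 f(8,2)=55 f(8,4)=28 f(8,6)=8 f(8,8)=1
t=9: f(9,-1)=90 f(9,1)=117 f(9,3)=83 f(9,5)=36 f(9,7)=9 f(9,9)=1
t=10: f(10,-2)=90 f(10,0)=207 f(10,2)=200 f(10,4)=119 f(10,6)=45 f(10,8)=10 f(10,10)=1
t=11: f(11,-1)=297 f(11,1)=407 f(11,3)=319 f(11,5)=164 f(11,7)=55 f(11,9)=11 f(11,11)=1
t=12: f(12,-2)=297 f(12,0)=704 f(12,2)=726 f(12,4)=483 f(12,6)=219 f(12,8)=66 f(12,10)=12 f(12,12)=1
t=13: f(13,-1)=1001 f(13,1)=1430 f(13,3)=1209 f(13,5)=702 f(13,7)=285 f(13,9)=78 f(13,11)=13 f(13,13)=1
t=14: f(14,-2)=1001 f(14,0)=2431 f(14,2)=2639 f(14,4)=1911 f(14,6)=987 f(14,8)=363 f(14,10)=91 f(14,12)=14 f(14,14)=1
t=15: f(15,-1)=3432 f(15,1)=5070 f(15,3)=4550 f(15,5)=2898 f(15,7)=1350 f(15,9)=454 f(15,11)=105 f(15,13)=15 f(15,15)=1
t=16: f(16,-2)=3432 f(16,0)=8502 f(16,2)=9620 f(16,4)=7448 f(16,6)=4248 f(16,8)=1804 f(16,10)=559 f(16,12)=120 f(16,14)=16 f(16,16)=1
t=17: f(17,-1)=11934 f(17,1)=18122 f(17,3)=17068 f(17,5)=11696 f(17,7)=6052 f(17,9)=2363 f(17,11)=679 f(17,13)=136 f(17,15)=17 f(17,17)=1
t=18: f(18,-2)=11934 f(18,0)=30056 f(18,2)=35190 f(18,4)=28764 f(18,6)=17748 f(18,8)=8415 f(18,10)=3042 f(18,12)=815 f(18,14)=153 f(18,16)=18 f(18,18)=1
t=19: f(19,-1)=41990 f(19,1)=65246 f(19,3)=63954 f(19,5)=46512 f(19,7)=26163 f(19,9)=11457 f(19,11)=3857 f(19,13)=968 f(19,15)=171 f(19,17)=19 f(19,19)=1
t=20: f(20,-2)=41990 f(20,0)=107236 f(20,2)=129200 f(20,4)=110466 f(20,6)=72675 f(20,8)=37620 f(20,10)=15314 f(20,12)=4825 f(20,14)=1139 f(20,16)=190 f(20,18)=20 f(20,20)=1
t=21: f(21,-1)=149226 f(21,1)=236436 f(21,3)=239666 f(21,5)=183141 f(21,7)=110295 f(21,9)=52934 f(21,11)=20139 f(21,13)=5964 f(21,15)=1329 f(21,17)=210 f(21,19)=21 f(21,21)=1
t=22: f(22,-2)=149226 f(22,0)=385662 f(22,2)=476102 f(22,4)=422807 f(22,6)=293436 f(22,8)=163229 f(22,10)=73073 f(22,12)=26103 f(22,14)=7293 f(22,16)=1539 f(22,18)=231 f(22,20)=22 f(22,22)=1
t=23: f(23,-1)=534888 f(23,1)=861764 f(23,3)=898909 f(23,5)=716243 f(23,7)=456665 f(23,9)=236302 f(23,11)=99176 f(23,13)=33396 f(23,15)=8832 f(23,17)=1770 f(23,19)=253 f(23,21)=23 f(23,23)=1
t=24: f(24,-2)=534888 f(24,0)=1396652 f(24,2)=1760673 f(24,4)=1615152 f(24,6)=1172908 f(24,8)=692967 f(24,10)=335478 f(24,12)=132572 f(24,14)=42228 f(24,16)=10602 f(24,18)=2023 f(24,20)=276 f(24,22)=24 f(24,24)=1
Σ_s f(24,s) = 7696444
P = 7696444/16777216 = 1924111/4194304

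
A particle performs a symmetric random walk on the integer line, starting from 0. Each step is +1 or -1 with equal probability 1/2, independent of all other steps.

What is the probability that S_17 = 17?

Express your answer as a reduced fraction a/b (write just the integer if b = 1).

To reach position 17 after 17 steps: need 17 steps of +1 and 0 of -1.
Favorable paths: C(17,17) = 1
Total paths: 2^17 = 131072
P = 1/131072 = 1/131072

Answer: 1/131072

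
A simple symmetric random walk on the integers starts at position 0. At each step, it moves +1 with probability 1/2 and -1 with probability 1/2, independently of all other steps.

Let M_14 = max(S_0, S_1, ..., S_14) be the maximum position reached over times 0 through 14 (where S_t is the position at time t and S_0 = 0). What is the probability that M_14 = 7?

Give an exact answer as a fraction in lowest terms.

Let M_14 = max(S_0,...,S_14). Use the reflection principle: for j ≥ 1, #{paths with M_14 ≥ j} = #{S_14 ≥ j} + #{S_14 ≥ j+1}.
By reflection, #{M_14 ≥ 7} = #{S_14 ≥ 7} + #{S_14 ≥ 8} = 470 + 470 = 940.
#{M_14 ≥ 8} = #{S_14 ≥ 8} + #{S_14 ≥ 9} = 470 + 106 = 576.
#{M_14 = 7} = 940 - 576 = 364.
P(M_14 = 7) = 364/16384 = 91/4096

Answer: 91/4096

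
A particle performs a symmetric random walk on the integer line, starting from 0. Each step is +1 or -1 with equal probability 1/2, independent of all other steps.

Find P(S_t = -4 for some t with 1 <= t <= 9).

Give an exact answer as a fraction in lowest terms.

Answer: 23/128

Derivation:
Count via complement. Let g(t,s) = #length-t paths at position s with S_1..S_t all ≠ -4.
g(t,s) = g(t-1,s-1) + g(t-1,s+1) for s ≠ -4; g(t,-4) = 0.
t=0: g(0,0)=1
t=1: g(1,-1)=1 g(1,1)=1
t=2: g(2,-2)=1 g(2,0)=2 g(2,2)=1
t=3: g(3,-3)=1 g(3,-1)=3 g(3,1)=3 g(3,3)=1
t=4: g(4,-2)=4 g(4,0)=6 g(4,2)=4 g(4,4)=1
t=5: g(5,-3)=4 g(5,-1)=10 g(5,1)=10 g(5,3)=5 g(5,5)=1
t=6: g(6,-2)=14 g(6,0)=20 g(6,2)=15 g(6,4)=6 g(6,6)=1
t=7: g(7,-3)=14 g(7,-1)=34 g(7,1)=35 g(7,3)=21 g(7,5)=7 g(7,7)=1
t=8: g(8,-2)=48 g(8,0)=69 g(8,2)=56 g(8,4)=28 g(8,6)=8 g(8,8)=1
t=9: g(9,-3)=48 g(9,-1)=117 g(9,1)=125 g(9,3)=84 g(9,5)=36 g(9,7)=9 g(9,9)=1
Paths never hitting -4: Σ_s g(9,s) = 420
Paths hitting -4: 2^9 - 420 = 92
P = 92/512 = 23/128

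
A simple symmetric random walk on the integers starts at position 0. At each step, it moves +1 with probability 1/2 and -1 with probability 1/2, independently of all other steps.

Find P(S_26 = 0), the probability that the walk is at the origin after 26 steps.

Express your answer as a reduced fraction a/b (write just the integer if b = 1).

Answer: 1300075/8388608

Derivation:
To return to 0 after 26 steps: need exactly 13 steps of +1 and 13 of -1.
Favorable paths: C(26,13) = 10400600
Total paths: 2^26 = 67108864
P = 10400600/67108864 = 1300075/8388608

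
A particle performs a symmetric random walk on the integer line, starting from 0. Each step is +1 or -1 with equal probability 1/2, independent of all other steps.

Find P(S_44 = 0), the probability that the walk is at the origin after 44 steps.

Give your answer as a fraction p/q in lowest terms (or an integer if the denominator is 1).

To return to 0 after 44 steps: need exactly 22 steps of +1 and 22 of -1.
Favorable paths: C(44,22) = 2104098963720
Total paths: 2^44 = 17592186044416
P = 2104098963720/17592186044416 = 263012370465/2199023255552

Answer: 263012370465/2199023255552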